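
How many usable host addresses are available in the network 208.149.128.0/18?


Host bits = 32 - 18 = 14
Total addresses = 2^14 = 16384
Usable = total - 2 (network and broadcast)
Usable hosts: 16382


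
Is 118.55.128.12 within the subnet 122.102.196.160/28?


Subnet network: 122.102.196.160
Test IP AND mask: 118.55.128.0
No, 118.55.128.12 is not in 122.102.196.160/28


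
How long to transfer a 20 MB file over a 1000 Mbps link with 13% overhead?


Effective throughput = 1000 * (1 - 13/100) = 870 Mbps
File size in Mb = 20 * 8 = 160 Mb
Time = 160 / 870
Time = 0.1839 seconds


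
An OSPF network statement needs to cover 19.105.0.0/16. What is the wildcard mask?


Subnet mask: 255.255.0.0
Wildcard = 255.255.255.255 - subnet mask
255 - 255 = 0
255 - 255 = 0
255 - 0 = 255
255 - 0 = 255
Wildcard: 0.0.255.255


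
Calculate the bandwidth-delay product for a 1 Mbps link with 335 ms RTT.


BDP = bandwidth * RTT
= 1 Mbps * 335 ms
= 1 * 1e6 * 335 / 1000 bits
= 335000 bits
= 41875 bytes
= 40.8936 KB
BDP = 335000 bits (41875 bytes)


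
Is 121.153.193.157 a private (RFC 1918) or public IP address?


RFC 1918 private ranges:
  10.0.0.0/8 (10.0.0.0 - 10.255.255.255)
  172.16.0.0/12 (172.16.0.0 - 172.31.255.255)
  192.168.0.0/16 (192.168.0.0 - 192.168.255.255)
Public (not in any RFC 1918 range)


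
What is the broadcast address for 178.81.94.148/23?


Network: 178.81.94.0/23
Host bits = 9
Set all host bits to 1:
Broadcast: 178.81.95.255


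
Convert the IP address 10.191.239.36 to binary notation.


10 = 00001010
191 = 10111111
239 = 11101111
36 = 00100100
Binary: 00001010.10111111.11101111.00100100


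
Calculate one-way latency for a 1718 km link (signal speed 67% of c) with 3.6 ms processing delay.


Speed = 0.67 * 3e5 km/s = 201000 km/s
Propagation delay = 1718 / 201000 = 0.0085 s = 8.5473 ms
Processing delay = 3.6 ms
Total one-way latency = 12.1473 ms


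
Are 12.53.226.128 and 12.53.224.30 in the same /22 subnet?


Mask: 255.255.252.0
12.53.226.128 AND mask = 12.53.224.0
12.53.224.30 AND mask = 12.53.224.0
Yes, same subnet (12.53.224.0)


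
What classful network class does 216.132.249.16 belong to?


First octet: 216
Binary: 11011000
110xxxxx -> Class C (192-223)
Class C, default mask 255.255.255.0 (/24)


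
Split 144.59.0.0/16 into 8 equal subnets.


New prefix = 16 + 3 = 19
Each subnet has 8192 addresses
  144.59.0.0/19
  144.59.32.0/19
  144.59.64.0/19
  144.59.96.0/19
  144.59.128.0/19
  144.59.160.0/19
  144.59.192.0/19
  144.59.224.0/19
Subnets: 144.59.0.0/19, 144.59.32.0/19, 144.59.64.0/19, 144.59.96.0/19, 144.59.128.0/19, 144.59.160.0/19, 144.59.192.0/19, 144.59.224.0/19


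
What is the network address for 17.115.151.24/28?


IP:   00010001.01110011.10010111.00011000
Mask: 11111111.11111111.11111111.11110000
AND operation:
Net:  00010001.01110011.10010111.00010000
Network: 17.115.151.16/28


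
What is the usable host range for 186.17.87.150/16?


Network: 186.17.0.0
Broadcast: 186.17.255.255
First usable = network + 1
Last usable = broadcast - 1
Range: 186.17.0.1 to 186.17.255.254


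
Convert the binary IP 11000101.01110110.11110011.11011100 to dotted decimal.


11000101 = 197
01110110 = 118
11110011 = 243
11011100 = 220
IP: 197.118.243.220


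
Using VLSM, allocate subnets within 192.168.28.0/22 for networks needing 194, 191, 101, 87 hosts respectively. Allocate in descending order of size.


194 hosts -> /24 (254 usable): 192.168.28.0/24
191 hosts -> /24 (254 usable): 192.168.29.0/24
101 hosts -> /25 (126 usable): 192.168.30.0/25
87 hosts -> /25 (126 usable): 192.168.30.128/25
Allocation: 192.168.28.0/24 (194 hosts, 254 usable); 192.168.29.0/24 (191 hosts, 254 usable); 192.168.30.0/25 (101 hosts, 126 usable); 192.168.30.128/25 (87 hosts, 126 usable)


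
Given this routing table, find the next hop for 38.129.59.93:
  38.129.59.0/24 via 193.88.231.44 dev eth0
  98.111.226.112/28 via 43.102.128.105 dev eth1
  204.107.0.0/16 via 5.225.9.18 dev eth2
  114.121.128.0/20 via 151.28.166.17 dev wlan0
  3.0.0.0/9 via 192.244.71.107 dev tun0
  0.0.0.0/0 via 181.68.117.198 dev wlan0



Longest prefix match for 38.129.59.93:
  /24 38.129.59.0: MATCH
  /28 98.111.226.112: no
  /16 204.107.0.0: no
  /20 114.121.128.0: no
  /9 3.0.0.0: no
  /0 0.0.0.0: MATCH
Selected: next-hop 193.88.231.44 via eth0 (matched /24)


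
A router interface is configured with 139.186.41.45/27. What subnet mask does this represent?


/27 means 27 network bits, 5 host bits
Binary: 11111111111111111111111111100000
Mask: 255.255.255.224


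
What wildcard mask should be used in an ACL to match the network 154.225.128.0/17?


Subnet mask: 255.255.128.0
Wildcard = 255.255.255.255 - subnet mask
255 - 255 = 0
255 - 255 = 0
255 - 128 = 127
255 - 0 = 255
Wildcard: 0.0.127.255


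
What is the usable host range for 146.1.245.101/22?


Network: 146.1.244.0
Broadcast: 146.1.247.255
First usable = network + 1
Last usable = broadcast - 1
Range: 146.1.244.1 to 146.1.247.254


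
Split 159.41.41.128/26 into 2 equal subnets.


New prefix = 26 + 1 = 27
Each subnet has 32 addresses
  159.41.41.128/27
  159.41.41.160/27
Subnets: 159.41.41.128/27, 159.41.41.160/27


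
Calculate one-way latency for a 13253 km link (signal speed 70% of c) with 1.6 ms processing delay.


Speed = 0.7 * 3e5 km/s = 210000 km/s
Propagation delay = 13253 / 210000 = 0.0631 s = 63.1095 ms
Processing delay = 1.6 ms
Total one-way latency = 64.7095 ms


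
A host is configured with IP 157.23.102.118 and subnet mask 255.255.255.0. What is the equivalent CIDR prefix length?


Binary: 11111111.11111111.11111111.00000000
Count leading 1s
Prefix: /24


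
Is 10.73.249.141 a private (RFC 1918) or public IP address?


RFC 1918 private ranges:
  10.0.0.0/8 (10.0.0.0 - 10.255.255.255)
  172.16.0.0/12 (172.16.0.0 - 172.31.255.255)
  192.168.0.0/16 (192.168.0.0 - 192.168.255.255)
Private (in 10.0.0.0/8)


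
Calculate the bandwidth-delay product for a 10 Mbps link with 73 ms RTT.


BDP = bandwidth * RTT
= 10 Mbps * 73 ms
= 10 * 1e6 * 73 / 1000 bits
= 730000 bits
= 91250 bytes
= 89.1113 KB
BDP = 730000 bits (91250 bytes)


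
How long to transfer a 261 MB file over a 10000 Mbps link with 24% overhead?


Effective throughput = 10000 * (1 - 24/100) = 7600 Mbps
File size in Mb = 261 * 8 = 2088 Mb
Time = 2088 / 7600
Time = 0.2747 seconds


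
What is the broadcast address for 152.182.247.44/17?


Network: 152.182.128.0/17
Host bits = 15
Set all host bits to 1:
Broadcast: 152.182.255.255


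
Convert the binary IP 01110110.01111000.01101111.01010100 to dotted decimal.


01110110 = 118
01111000 = 120
01101111 = 111
01010100 = 84
IP: 118.120.111.84


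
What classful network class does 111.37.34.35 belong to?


First octet: 111
Binary: 01101111
0xxxxxxx -> Class A (1-126)
Class A, default mask 255.0.0.0 (/8)


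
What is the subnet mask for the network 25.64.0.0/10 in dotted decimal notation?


/10 means 10 network bits, 22 host bits
Binary: 11111111110000000000000000000000
Mask: 255.192.0.0


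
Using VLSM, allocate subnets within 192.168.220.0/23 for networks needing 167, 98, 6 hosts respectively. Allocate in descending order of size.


167 hosts -> /24 (254 usable): 192.168.220.0/24
98 hosts -> /25 (126 usable): 192.168.221.0/25
6 hosts -> /29 (6 usable): 192.168.221.128/29
Allocation: 192.168.220.0/24 (167 hosts, 254 usable); 192.168.221.0/25 (98 hosts, 126 usable); 192.168.221.128/29 (6 hosts, 6 usable)


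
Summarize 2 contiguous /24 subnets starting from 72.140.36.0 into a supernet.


Original prefix: /24
Number of subnets: 2 = 2^1
New prefix = 24 - 1 = 23
Supernet: 72.140.36.0/23


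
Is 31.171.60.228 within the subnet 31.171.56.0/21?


Subnet network: 31.171.56.0
Test IP AND mask: 31.171.56.0
Yes, 31.171.60.228 is in 31.171.56.0/21


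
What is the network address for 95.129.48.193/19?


IP:   01011111.10000001.00110000.11000001
Mask: 11111111.11111111.11100000.00000000
AND operation:
Net:  01011111.10000001.00100000.00000000
Network: 95.129.32.0/19


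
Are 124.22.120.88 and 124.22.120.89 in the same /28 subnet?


Mask: 255.255.255.240
124.22.120.88 AND mask = 124.22.120.80
124.22.120.89 AND mask = 124.22.120.80
Yes, same subnet (124.22.120.80)


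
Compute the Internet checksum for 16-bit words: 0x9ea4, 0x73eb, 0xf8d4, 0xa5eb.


Sum all words (with carry folding):
+ 0x9ea4 = 0x9ea4
+ 0x73eb = 0x1290
+ 0xf8d4 = 0x0b65
+ 0xa5eb = 0xb150
One's complement: ~0xb150
Checksum = 0x4eaf


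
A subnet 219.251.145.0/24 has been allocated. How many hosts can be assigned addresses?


Host bits = 32 - 24 = 8
Total addresses = 2^8 = 256
Usable = total - 2 (network and broadcast)
Usable hosts: 254


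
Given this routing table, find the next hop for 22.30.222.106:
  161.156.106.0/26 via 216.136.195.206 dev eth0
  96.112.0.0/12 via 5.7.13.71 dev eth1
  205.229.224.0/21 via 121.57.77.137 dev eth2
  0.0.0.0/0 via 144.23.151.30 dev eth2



Longest prefix match for 22.30.222.106:
  /26 161.156.106.0: no
  /12 96.112.0.0: no
  /21 205.229.224.0: no
  /0 0.0.0.0: MATCH
Selected: next-hop 144.23.151.30 via eth2 (matched /0)


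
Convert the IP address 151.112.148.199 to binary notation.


151 = 10010111
112 = 01110000
148 = 10010100
199 = 11000111
Binary: 10010111.01110000.10010100.11000111


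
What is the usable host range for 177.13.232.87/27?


Network: 177.13.232.64
Broadcast: 177.13.232.95
First usable = network + 1
Last usable = broadcast - 1
Range: 177.13.232.65 to 177.13.232.94


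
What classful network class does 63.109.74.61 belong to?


First octet: 63
Binary: 00111111
0xxxxxxx -> Class A (1-126)
Class A, default mask 255.0.0.0 (/8)


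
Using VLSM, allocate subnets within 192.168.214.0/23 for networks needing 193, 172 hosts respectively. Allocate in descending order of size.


193 hosts -> /24 (254 usable): 192.168.214.0/24
172 hosts -> /24 (254 usable): 192.168.215.0/24
Allocation: 192.168.214.0/24 (193 hosts, 254 usable); 192.168.215.0/24 (172 hosts, 254 usable)


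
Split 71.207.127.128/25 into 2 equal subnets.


New prefix = 25 + 1 = 26
Each subnet has 64 addresses
  71.207.127.128/26
  71.207.127.192/26
Subnets: 71.207.127.128/26, 71.207.127.192/26


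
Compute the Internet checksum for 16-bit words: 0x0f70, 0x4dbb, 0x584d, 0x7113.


Sum all words (with carry folding):
+ 0x0f70 = 0x0f70
+ 0x4dbb = 0x5d2b
+ 0x584d = 0xb578
+ 0x7113 = 0x268c
One's complement: ~0x268c
Checksum = 0xd973


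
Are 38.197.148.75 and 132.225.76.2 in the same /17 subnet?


Mask: 255.255.128.0
38.197.148.75 AND mask = 38.197.128.0
132.225.76.2 AND mask = 132.225.0.0
No, different subnets (38.197.128.0 vs 132.225.0.0)


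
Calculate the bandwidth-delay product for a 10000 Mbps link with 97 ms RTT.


BDP = bandwidth * RTT
= 10000 Mbps * 97 ms
= 10000 * 1e6 * 97 / 1000 bits
= 970000000 bits
= 121250000 bytes
= 118408.2031 KB
BDP = 970000000 bits (121250000 bytes)


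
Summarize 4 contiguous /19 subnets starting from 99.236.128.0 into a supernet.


Original prefix: /19
Number of subnets: 4 = 2^2
New prefix = 19 - 2 = 17
Supernet: 99.236.128.0/17


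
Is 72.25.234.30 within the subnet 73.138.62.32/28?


Subnet network: 73.138.62.32
Test IP AND mask: 72.25.234.16
No, 72.25.234.30 is not in 73.138.62.32/28


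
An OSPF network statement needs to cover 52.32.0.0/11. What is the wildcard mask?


Subnet mask: 255.224.0.0
Wildcard = 255.255.255.255 - subnet mask
255 - 255 = 0
255 - 224 = 31
255 - 0 = 255
255 - 0 = 255
Wildcard: 0.31.255.255


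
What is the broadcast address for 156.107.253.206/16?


Network: 156.107.0.0/16
Host bits = 16
Set all host bits to 1:
Broadcast: 156.107.255.255


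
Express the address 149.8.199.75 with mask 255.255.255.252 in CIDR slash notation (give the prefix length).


Binary: 11111111.11111111.11111111.11111100
Count leading 1s
Prefix: /30


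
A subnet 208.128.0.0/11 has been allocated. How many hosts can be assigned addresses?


Host bits = 32 - 11 = 21
Total addresses = 2^21 = 2097152
Usable = total - 2 (network and broadcast)
Usable hosts: 2097150


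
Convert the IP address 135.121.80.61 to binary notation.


135 = 10000111
121 = 01111001
80 = 01010000
61 = 00111101
Binary: 10000111.01111001.01010000.00111101


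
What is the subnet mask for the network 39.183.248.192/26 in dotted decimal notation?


/26 means 26 network bits, 6 host bits
Binary: 11111111111111111111111111000000
Mask: 255.255.255.192


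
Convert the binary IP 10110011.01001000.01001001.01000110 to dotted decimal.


10110011 = 179
01001000 = 72
01001001 = 73
01000110 = 70
IP: 179.72.73.70


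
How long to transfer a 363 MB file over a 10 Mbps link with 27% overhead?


Effective throughput = 10 * (1 - 27/100) = 7.3 Mbps
File size in Mb = 363 * 8 = 2904 Mb
Time = 2904 / 7.3
Time = 397.8082 seconds


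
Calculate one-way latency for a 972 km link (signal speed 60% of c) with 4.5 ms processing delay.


Speed = 0.6 * 3e5 km/s = 180000 km/s
Propagation delay = 972 / 180000 = 0.0054 s = 5.4 ms
Processing delay = 4.5 ms
Total one-way latency = 9.9 ms


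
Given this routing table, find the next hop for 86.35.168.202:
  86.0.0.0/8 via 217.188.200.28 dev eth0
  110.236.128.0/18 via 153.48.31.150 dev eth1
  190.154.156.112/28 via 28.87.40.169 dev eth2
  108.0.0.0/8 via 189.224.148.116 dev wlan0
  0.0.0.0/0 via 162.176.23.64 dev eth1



Longest prefix match for 86.35.168.202:
  /8 86.0.0.0: MATCH
  /18 110.236.128.0: no
  /28 190.154.156.112: no
  /8 108.0.0.0: no
  /0 0.0.0.0: MATCH
Selected: next-hop 217.188.200.28 via eth0 (matched /8)


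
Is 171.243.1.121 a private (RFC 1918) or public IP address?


RFC 1918 private ranges:
  10.0.0.0/8 (10.0.0.0 - 10.255.255.255)
  172.16.0.0/12 (172.16.0.0 - 172.31.255.255)
  192.168.0.0/16 (192.168.0.0 - 192.168.255.255)
Public (not in any RFC 1918 range)


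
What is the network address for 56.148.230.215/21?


IP:   00111000.10010100.11100110.11010111
Mask: 11111111.11111111.11111000.00000000
AND operation:
Net:  00111000.10010100.11100000.00000000
Network: 56.148.224.0/21


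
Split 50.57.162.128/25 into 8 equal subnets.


New prefix = 25 + 3 = 28
Each subnet has 16 addresses
  50.57.162.128/28
  50.57.162.144/28
  50.57.162.160/28
  50.57.162.176/28
  50.57.162.192/28
  50.57.162.208/28
  50.57.162.224/28
  50.57.162.240/28
Subnets: 50.57.162.128/28, 50.57.162.144/28, 50.57.162.160/28, 50.57.162.176/28, 50.57.162.192/28, 50.57.162.208/28, 50.57.162.224/28, 50.57.162.240/28


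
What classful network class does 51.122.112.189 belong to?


First octet: 51
Binary: 00110011
0xxxxxxx -> Class A (1-126)
Class A, default mask 255.0.0.0 (/8)


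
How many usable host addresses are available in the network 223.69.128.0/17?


Host bits = 32 - 17 = 15
Total addresses = 2^15 = 32768
Usable = total - 2 (network and broadcast)
Usable hosts: 32766


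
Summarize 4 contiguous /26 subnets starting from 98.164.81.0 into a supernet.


Original prefix: /26
Number of subnets: 4 = 2^2
New prefix = 26 - 2 = 24
Supernet: 98.164.81.0/24


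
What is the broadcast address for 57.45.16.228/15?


Network: 57.44.0.0/15
Host bits = 17
Set all host bits to 1:
Broadcast: 57.45.255.255


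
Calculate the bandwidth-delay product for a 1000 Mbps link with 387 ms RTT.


BDP = bandwidth * RTT
= 1000 Mbps * 387 ms
= 1000 * 1e6 * 387 / 1000 bits
= 387000000 bits
= 48375000 bytes
= 47241.2109 KB
BDP = 387000000 bits (48375000 bytes)


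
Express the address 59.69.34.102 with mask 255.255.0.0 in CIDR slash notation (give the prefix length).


Binary: 11111111.11111111.00000000.00000000
Count leading 1s
Prefix: /16


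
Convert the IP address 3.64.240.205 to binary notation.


3 = 00000011
64 = 01000000
240 = 11110000
205 = 11001101
Binary: 00000011.01000000.11110000.11001101


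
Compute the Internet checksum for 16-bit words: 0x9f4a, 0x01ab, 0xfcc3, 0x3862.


Sum all words (with carry folding):
+ 0x9f4a = 0x9f4a
+ 0x01ab = 0xa0f5
+ 0xfcc3 = 0x9db9
+ 0x3862 = 0xd61b
One's complement: ~0xd61b
Checksum = 0x29e4


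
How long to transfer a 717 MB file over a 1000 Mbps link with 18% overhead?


Effective throughput = 1000 * (1 - 18/100) = 820.0 Mbps
File size in Mb = 717 * 8 = 5736 Mb
Time = 5736 / 820.0
Time = 6.9951 seconds


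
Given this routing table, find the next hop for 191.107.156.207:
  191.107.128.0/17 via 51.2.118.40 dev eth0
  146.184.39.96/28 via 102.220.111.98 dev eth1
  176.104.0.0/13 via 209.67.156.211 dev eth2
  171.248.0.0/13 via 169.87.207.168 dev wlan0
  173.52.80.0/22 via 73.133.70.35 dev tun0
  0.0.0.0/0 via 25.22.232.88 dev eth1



Longest prefix match for 191.107.156.207:
  /17 191.107.128.0: MATCH
  /28 146.184.39.96: no
  /13 176.104.0.0: no
  /13 171.248.0.0: no
  /22 173.52.80.0: no
  /0 0.0.0.0: MATCH
Selected: next-hop 51.2.118.40 via eth0 (matched /17)


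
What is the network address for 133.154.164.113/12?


IP:   10000101.10011010.10100100.01110001
Mask: 11111111.11110000.00000000.00000000
AND operation:
Net:  10000101.10010000.00000000.00000000
Network: 133.144.0.0/12


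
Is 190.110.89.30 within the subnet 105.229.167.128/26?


Subnet network: 105.229.167.128
Test IP AND mask: 190.110.89.0
No, 190.110.89.30 is not in 105.229.167.128/26


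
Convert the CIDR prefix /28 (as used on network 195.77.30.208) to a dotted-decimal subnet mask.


/28 means 28 network bits, 4 host bits
Binary: 11111111111111111111111111110000
Mask: 255.255.255.240


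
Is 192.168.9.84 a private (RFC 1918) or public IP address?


RFC 1918 private ranges:
  10.0.0.0/8 (10.0.0.0 - 10.255.255.255)
  172.16.0.0/12 (172.16.0.0 - 172.31.255.255)
  192.168.0.0/16 (192.168.0.0 - 192.168.255.255)
Private (in 192.168.0.0/16)


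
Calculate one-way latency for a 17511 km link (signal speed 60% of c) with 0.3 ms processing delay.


Speed = 0.6 * 3e5 km/s = 180000 km/s
Propagation delay = 17511 / 180000 = 0.0973 s = 97.2833 ms
Processing delay = 0.3 ms
Total one-way latency = 97.5833 ms


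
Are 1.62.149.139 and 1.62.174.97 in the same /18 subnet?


Mask: 255.255.192.0
1.62.149.139 AND mask = 1.62.128.0
1.62.174.97 AND mask = 1.62.128.0
Yes, same subnet (1.62.128.0)


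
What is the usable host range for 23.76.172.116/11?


Network: 23.64.0.0
Broadcast: 23.95.255.255
First usable = network + 1
Last usable = broadcast - 1
Range: 23.64.0.1 to 23.95.255.254


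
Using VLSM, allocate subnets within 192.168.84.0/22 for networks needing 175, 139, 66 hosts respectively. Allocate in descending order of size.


175 hosts -> /24 (254 usable): 192.168.84.0/24
139 hosts -> /24 (254 usable): 192.168.85.0/24
66 hosts -> /25 (126 usable): 192.168.86.0/25
Allocation: 192.168.84.0/24 (175 hosts, 254 usable); 192.168.85.0/24 (139 hosts, 254 usable); 192.168.86.0/25 (66 hosts, 126 usable)


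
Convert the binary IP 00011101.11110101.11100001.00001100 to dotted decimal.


00011101 = 29
11110101 = 245
11100001 = 225
00001100 = 12
IP: 29.245.225.12


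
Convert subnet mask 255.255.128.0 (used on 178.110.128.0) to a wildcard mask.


Subnet mask: 255.255.128.0
Wildcard = 255.255.255.255 - subnet mask
255 - 255 = 0
255 - 255 = 0
255 - 128 = 127
255 - 0 = 255
Wildcard: 0.0.127.255


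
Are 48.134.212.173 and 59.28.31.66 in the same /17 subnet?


Mask: 255.255.128.0
48.134.212.173 AND mask = 48.134.128.0
59.28.31.66 AND mask = 59.28.0.0
No, different subnets (48.134.128.0 vs 59.28.0.0)


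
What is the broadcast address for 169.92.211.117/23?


Network: 169.92.210.0/23
Host bits = 9
Set all host bits to 1:
Broadcast: 169.92.211.255


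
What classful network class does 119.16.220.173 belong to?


First octet: 119
Binary: 01110111
0xxxxxxx -> Class A (1-126)
Class A, default mask 255.0.0.0 (/8)


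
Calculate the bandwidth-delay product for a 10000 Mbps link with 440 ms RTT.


BDP = bandwidth * RTT
= 10000 Mbps * 440 ms
= 10000 * 1e6 * 440 / 1000 bits
= 4400000000 bits
= 550000000 bytes
= 537109.375 KB
BDP = 4400000000 bits (550000000 bytes)


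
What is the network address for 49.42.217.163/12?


IP:   00110001.00101010.11011001.10100011
Mask: 11111111.11110000.00000000.00000000
AND operation:
Net:  00110001.00100000.00000000.00000000
Network: 49.32.0.0/12


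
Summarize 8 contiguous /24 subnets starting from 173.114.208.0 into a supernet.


Original prefix: /24
Number of subnets: 8 = 2^3
New prefix = 24 - 3 = 21
Supernet: 173.114.208.0/21


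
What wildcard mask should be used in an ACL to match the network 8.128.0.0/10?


Subnet mask: 255.192.0.0
Wildcard = 255.255.255.255 - subnet mask
255 - 255 = 0
255 - 192 = 63
255 - 0 = 255
255 - 0 = 255
Wildcard: 0.63.255.255


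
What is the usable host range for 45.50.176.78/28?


Network: 45.50.176.64
Broadcast: 45.50.176.79
First usable = network + 1
Last usable = broadcast - 1
Range: 45.50.176.65 to 45.50.176.78


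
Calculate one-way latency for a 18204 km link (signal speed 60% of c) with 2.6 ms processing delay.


Speed = 0.6 * 3e5 km/s = 180000 km/s
Propagation delay = 18204 / 180000 = 0.1011 s = 101.1333 ms
Processing delay = 2.6 ms
Total one-way latency = 103.7333 ms


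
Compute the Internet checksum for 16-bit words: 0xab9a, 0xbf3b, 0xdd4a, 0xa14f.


Sum all words (with carry folding):
+ 0xab9a = 0xab9a
+ 0xbf3b = 0x6ad6
+ 0xdd4a = 0x4821
+ 0xa14f = 0xe970
One's complement: ~0xe970
Checksum = 0x168f


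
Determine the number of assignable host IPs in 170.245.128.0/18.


Host bits = 32 - 18 = 14
Total addresses = 2^14 = 16384
Usable = total - 2 (network and broadcast)
Usable hosts: 16382


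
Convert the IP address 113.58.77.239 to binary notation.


113 = 01110001
58 = 00111010
77 = 01001101
239 = 11101111
Binary: 01110001.00111010.01001101.11101111


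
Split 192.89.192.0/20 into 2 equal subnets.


New prefix = 20 + 1 = 21
Each subnet has 2048 addresses
  192.89.192.0/21
  192.89.200.0/21
Subnets: 192.89.192.0/21, 192.89.200.0/21


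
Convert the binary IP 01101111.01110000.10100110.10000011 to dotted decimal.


01101111 = 111
01110000 = 112
10100110 = 166
10000011 = 131
IP: 111.112.166.131


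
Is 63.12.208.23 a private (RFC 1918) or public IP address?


RFC 1918 private ranges:
  10.0.0.0/8 (10.0.0.0 - 10.255.255.255)
  172.16.0.0/12 (172.16.0.0 - 172.31.255.255)
  192.168.0.0/16 (192.168.0.0 - 192.168.255.255)
Public (not in any RFC 1918 range)


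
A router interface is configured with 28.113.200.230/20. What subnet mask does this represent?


/20 means 20 network bits, 12 host bits
Binary: 11111111111111111111000000000000
Mask: 255.255.240.0


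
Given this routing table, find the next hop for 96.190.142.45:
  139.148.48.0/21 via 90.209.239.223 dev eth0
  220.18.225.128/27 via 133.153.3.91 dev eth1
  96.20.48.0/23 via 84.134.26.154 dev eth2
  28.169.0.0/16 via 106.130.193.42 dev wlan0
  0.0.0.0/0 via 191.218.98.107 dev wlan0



Longest prefix match for 96.190.142.45:
  /21 139.148.48.0: no
  /27 220.18.225.128: no
  /23 96.20.48.0: no
  /16 28.169.0.0: no
  /0 0.0.0.0: MATCH
Selected: next-hop 191.218.98.107 via wlan0 (matched /0)


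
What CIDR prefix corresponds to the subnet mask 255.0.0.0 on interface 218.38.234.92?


Binary: 11111111.00000000.00000000.00000000
Count leading 1s
Prefix: /8


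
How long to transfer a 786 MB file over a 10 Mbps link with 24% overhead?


Effective throughput = 10 * (1 - 24/100) = 7.6 Mbps
File size in Mb = 786 * 8 = 6288 Mb
Time = 6288 / 7.6
Time = 827.3684 seconds


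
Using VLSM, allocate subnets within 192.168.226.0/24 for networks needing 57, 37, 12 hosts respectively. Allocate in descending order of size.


57 hosts -> /26 (62 usable): 192.168.226.0/26
37 hosts -> /26 (62 usable): 192.168.226.64/26
12 hosts -> /28 (14 usable): 192.168.226.128/28
Allocation: 192.168.226.0/26 (57 hosts, 62 usable); 192.168.226.64/26 (37 hosts, 62 usable); 192.168.226.128/28 (12 hosts, 14 usable)


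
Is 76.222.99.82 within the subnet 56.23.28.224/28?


Subnet network: 56.23.28.224
Test IP AND mask: 76.222.99.80
No, 76.222.99.82 is not in 56.23.28.224/28


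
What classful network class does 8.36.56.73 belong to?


First octet: 8
Binary: 00001000
0xxxxxxx -> Class A (1-126)
Class A, default mask 255.0.0.0 (/8)


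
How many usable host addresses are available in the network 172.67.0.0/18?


Host bits = 32 - 18 = 14
Total addresses = 2^14 = 16384
Usable = total - 2 (network and broadcast)
Usable hosts: 16382


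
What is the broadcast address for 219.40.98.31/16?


Network: 219.40.0.0/16
Host bits = 16
Set all host bits to 1:
Broadcast: 219.40.255.255


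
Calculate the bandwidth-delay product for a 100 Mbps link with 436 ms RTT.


BDP = bandwidth * RTT
= 100 Mbps * 436 ms
= 100 * 1e6 * 436 / 1000 bits
= 43600000 bits
= 5450000 bytes
= 5322.2656 KB
BDP = 43600000 bits (5450000 bytes)


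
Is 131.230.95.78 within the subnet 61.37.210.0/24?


Subnet network: 61.37.210.0
Test IP AND mask: 131.230.95.0
No, 131.230.95.78 is not in 61.37.210.0/24


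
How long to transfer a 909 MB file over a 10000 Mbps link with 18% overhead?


Effective throughput = 10000 * (1 - 18/100) = 8200 Mbps
File size in Mb = 909 * 8 = 7272 Mb
Time = 7272 / 8200
Time = 0.8868 seconds


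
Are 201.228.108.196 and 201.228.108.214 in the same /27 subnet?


Mask: 255.255.255.224
201.228.108.196 AND mask = 201.228.108.192
201.228.108.214 AND mask = 201.228.108.192
Yes, same subnet (201.228.108.192)


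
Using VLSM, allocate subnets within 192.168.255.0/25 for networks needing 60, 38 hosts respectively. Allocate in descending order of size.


60 hosts -> /26 (62 usable): 192.168.255.0/26
38 hosts -> /26 (62 usable): 192.168.255.64/26
Allocation: 192.168.255.0/26 (60 hosts, 62 usable); 192.168.255.64/26 (38 hosts, 62 usable)


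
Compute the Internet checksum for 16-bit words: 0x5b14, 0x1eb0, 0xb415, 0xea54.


Sum all words (with carry folding):
+ 0x5b14 = 0x5b14
+ 0x1eb0 = 0x79c4
+ 0xb415 = 0x2dda
+ 0xea54 = 0x182f
One's complement: ~0x182f
Checksum = 0xe7d0


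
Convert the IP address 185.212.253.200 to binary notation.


185 = 10111001
212 = 11010100
253 = 11111101
200 = 11001000
Binary: 10111001.11010100.11111101.11001000


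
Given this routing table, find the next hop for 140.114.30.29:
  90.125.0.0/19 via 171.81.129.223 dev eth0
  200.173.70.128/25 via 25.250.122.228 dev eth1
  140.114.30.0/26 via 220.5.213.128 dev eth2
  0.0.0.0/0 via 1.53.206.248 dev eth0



Longest prefix match for 140.114.30.29:
  /19 90.125.0.0: no
  /25 200.173.70.128: no
  /26 140.114.30.0: MATCH
  /0 0.0.0.0: MATCH
Selected: next-hop 220.5.213.128 via eth2 (matched /26)


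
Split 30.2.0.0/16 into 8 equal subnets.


New prefix = 16 + 3 = 19
Each subnet has 8192 addresses
  30.2.0.0/19
  30.2.32.0/19
  30.2.64.0/19
  30.2.96.0/19
  30.2.128.0/19
  30.2.160.0/19
  30.2.192.0/19
  30.2.224.0/19
Subnets: 30.2.0.0/19, 30.2.32.0/19, 30.2.64.0/19, 30.2.96.0/19, 30.2.128.0/19, 30.2.160.0/19, 30.2.192.0/19, 30.2.224.0/19


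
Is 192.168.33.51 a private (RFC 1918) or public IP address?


RFC 1918 private ranges:
  10.0.0.0/8 (10.0.0.0 - 10.255.255.255)
  172.16.0.0/12 (172.16.0.0 - 172.31.255.255)
  192.168.0.0/16 (192.168.0.0 - 192.168.255.255)
Private (in 192.168.0.0/16)


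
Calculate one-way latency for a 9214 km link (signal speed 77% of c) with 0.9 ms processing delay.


Speed = 0.77 * 3e5 km/s = 231000 km/s
Propagation delay = 9214 / 231000 = 0.0399 s = 39.8874 ms
Processing delay = 0.9 ms
Total one-way latency = 40.7874 ms


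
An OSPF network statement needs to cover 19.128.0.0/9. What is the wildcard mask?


Subnet mask: 255.128.0.0
Wildcard = 255.255.255.255 - subnet mask
255 - 255 = 0
255 - 128 = 127
255 - 0 = 255
255 - 0 = 255
Wildcard: 0.127.255.255


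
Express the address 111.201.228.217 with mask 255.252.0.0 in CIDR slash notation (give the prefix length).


Binary: 11111111.11111100.00000000.00000000
Count leading 1s
Prefix: /14


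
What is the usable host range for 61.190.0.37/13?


Network: 61.184.0.0
Broadcast: 61.191.255.255
First usable = network + 1
Last usable = broadcast - 1
Range: 61.184.0.1 to 61.191.255.254


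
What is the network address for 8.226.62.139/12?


IP:   00001000.11100010.00111110.10001011
Mask: 11111111.11110000.00000000.00000000
AND operation:
Net:  00001000.11100000.00000000.00000000
Network: 8.224.0.0/12


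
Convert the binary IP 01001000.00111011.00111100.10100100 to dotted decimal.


01001000 = 72
00111011 = 59
00111100 = 60
10100100 = 164
IP: 72.59.60.164


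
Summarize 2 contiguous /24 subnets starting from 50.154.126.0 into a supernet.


Original prefix: /24
Number of subnets: 2 = 2^1
New prefix = 24 - 1 = 23
Supernet: 50.154.126.0/23


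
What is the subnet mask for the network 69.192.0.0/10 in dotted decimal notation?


/10 means 10 network bits, 22 host bits
Binary: 11111111110000000000000000000000
Mask: 255.192.0.0


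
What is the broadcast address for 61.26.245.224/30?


Network: 61.26.245.224/30
Host bits = 2
Set all host bits to 1:
Broadcast: 61.26.245.227


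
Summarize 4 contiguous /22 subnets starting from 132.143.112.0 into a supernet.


Original prefix: /22
Number of subnets: 4 = 2^2
New prefix = 22 - 2 = 20
Supernet: 132.143.112.0/20


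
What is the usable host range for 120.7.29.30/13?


Network: 120.0.0.0
Broadcast: 120.7.255.255
First usable = network + 1
Last usable = broadcast - 1
Range: 120.0.0.1 to 120.7.255.254


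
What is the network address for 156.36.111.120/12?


IP:   10011100.00100100.01101111.01111000
Mask: 11111111.11110000.00000000.00000000
AND operation:
Net:  10011100.00100000.00000000.00000000
Network: 156.32.0.0/12


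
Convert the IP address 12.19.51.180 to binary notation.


12 = 00001100
19 = 00010011
51 = 00110011
180 = 10110100
Binary: 00001100.00010011.00110011.10110100


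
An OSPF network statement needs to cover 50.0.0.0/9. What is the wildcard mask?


Subnet mask: 255.128.0.0
Wildcard = 255.255.255.255 - subnet mask
255 - 255 = 0
255 - 128 = 127
255 - 0 = 255
255 - 0 = 255
Wildcard: 0.127.255.255


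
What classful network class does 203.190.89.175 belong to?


First octet: 203
Binary: 11001011
110xxxxx -> Class C (192-223)
Class C, default mask 255.255.255.0 (/24)


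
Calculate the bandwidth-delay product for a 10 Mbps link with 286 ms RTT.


BDP = bandwidth * RTT
= 10 Mbps * 286 ms
= 10 * 1e6 * 286 / 1000 bits
= 2860000 bits
= 357500 bytes
= 349.1211 KB
BDP = 2860000 bits (357500 bytes)


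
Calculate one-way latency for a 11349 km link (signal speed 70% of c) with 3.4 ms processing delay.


Speed = 0.7 * 3e5 km/s = 210000 km/s
Propagation delay = 11349 / 210000 = 0.054 s = 54.0429 ms
Processing delay = 3.4 ms
Total one-way latency = 57.4429 ms


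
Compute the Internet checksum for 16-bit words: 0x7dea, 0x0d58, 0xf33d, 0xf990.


Sum all words (with carry folding):
+ 0x7dea = 0x7dea
+ 0x0d58 = 0x8b42
+ 0xf33d = 0x7e80
+ 0xf990 = 0x7811
One's complement: ~0x7811
Checksum = 0x87ee


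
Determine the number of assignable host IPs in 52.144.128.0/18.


Host bits = 32 - 18 = 14
Total addresses = 2^14 = 16384
Usable = total - 2 (network and broadcast)
Usable hosts: 16382


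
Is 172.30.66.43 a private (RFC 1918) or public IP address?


RFC 1918 private ranges:
  10.0.0.0/8 (10.0.0.0 - 10.255.255.255)
  172.16.0.0/12 (172.16.0.0 - 172.31.255.255)
  192.168.0.0/16 (192.168.0.0 - 192.168.255.255)
Private (in 172.16.0.0/12)


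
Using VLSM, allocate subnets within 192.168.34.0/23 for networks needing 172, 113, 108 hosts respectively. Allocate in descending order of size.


172 hosts -> /24 (254 usable): 192.168.34.0/24
113 hosts -> /25 (126 usable): 192.168.35.0/25
108 hosts -> /25 (126 usable): 192.168.35.128/25
Allocation: 192.168.34.0/24 (172 hosts, 254 usable); 192.168.35.0/25 (113 hosts, 126 usable); 192.168.35.128/25 (108 hosts, 126 usable)


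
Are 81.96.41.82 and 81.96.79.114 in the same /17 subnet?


Mask: 255.255.128.0
81.96.41.82 AND mask = 81.96.0.0
81.96.79.114 AND mask = 81.96.0.0
Yes, same subnet (81.96.0.0)


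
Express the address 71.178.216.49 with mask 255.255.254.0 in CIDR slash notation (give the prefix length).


Binary: 11111111.11111111.11111110.00000000
Count leading 1s
Prefix: /23


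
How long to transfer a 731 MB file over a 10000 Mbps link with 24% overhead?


Effective throughput = 10000 * (1 - 24/100) = 7600 Mbps
File size in Mb = 731 * 8 = 5848 Mb
Time = 5848 / 7600
Time = 0.7695 seconds


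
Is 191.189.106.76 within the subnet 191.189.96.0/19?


Subnet network: 191.189.96.0
Test IP AND mask: 191.189.96.0
Yes, 191.189.106.76 is in 191.189.96.0/19


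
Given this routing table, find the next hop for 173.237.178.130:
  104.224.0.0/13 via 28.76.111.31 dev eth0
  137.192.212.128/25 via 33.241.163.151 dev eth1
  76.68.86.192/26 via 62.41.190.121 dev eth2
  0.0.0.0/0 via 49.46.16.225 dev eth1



Longest prefix match for 173.237.178.130:
  /13 104.224.0.0: no
  /25 137.192.212.128: no
  /26 76.68.86.192: no
  /0 0.0.0.0: MATCH
Selected: next-hop 49.46.16.225 via eth1 (matched /0)


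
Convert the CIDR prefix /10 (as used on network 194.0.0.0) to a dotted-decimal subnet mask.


/10 means 10 network bits, 22 host bits
Binary: 11111111110000000000000000000000
Mask: 255.192.0.0


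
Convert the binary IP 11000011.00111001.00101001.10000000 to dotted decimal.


11000011 = 195
00111001 = 57
00101001 = 41
10000000 = 128
IP: 195.57.41.128


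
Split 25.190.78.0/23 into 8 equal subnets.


New prefix = 23 + 3 = 26
Each subnet has 64 addresses
  25.190.78.0/26
  25.190.78.64/26
  25.190.78.128/26
  25.190.78.192/26
  25.190.79.0/26
  25.190.79.64/26
  25.190.79.128/26
  25.190.79.192/26
Subnets: 25.190.78.0/26, 25.190.78.64/26, 25.190.78.128/26, 25.190.78.192/26, 25.190.79.0/26, 25.190.79.64/26, 25.190.79.128/26, 25.190.79.192/26


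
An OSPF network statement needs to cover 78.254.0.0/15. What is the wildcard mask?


Subnet mask: 255.254.0.0
Wildcard = 255.255.255.255 - subnet mask
255 - 255 = 0
255 - 254 = 1
255 - 0 = 255
255 - 0 = 255
Wildcard: 0.1.255.255


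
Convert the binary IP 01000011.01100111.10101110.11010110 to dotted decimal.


01000011 = 67
01100111 = 103
10101110 = 174
11010110 = 214
IP: 67.103.174.214


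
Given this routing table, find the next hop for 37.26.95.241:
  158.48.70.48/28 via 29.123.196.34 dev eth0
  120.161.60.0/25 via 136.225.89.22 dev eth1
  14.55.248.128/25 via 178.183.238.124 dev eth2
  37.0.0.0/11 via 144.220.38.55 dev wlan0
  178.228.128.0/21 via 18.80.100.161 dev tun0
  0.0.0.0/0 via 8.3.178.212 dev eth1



Longest prefix match for 37.26.95.241:
  /28 158.48.70.48: no
  /25 120.161.60.0: no
  /25 14.55.248.128: no
  /11 37.0.0.0: MATCH
  /21 178.228.128.0: no
  /0 0.0.0.0: MATCH
Selected: next-hop 144.220.38.55 via wlan0 (matched /11)


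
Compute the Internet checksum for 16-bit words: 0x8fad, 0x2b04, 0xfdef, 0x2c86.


Sum all words (with carry folding):
+ 0x8fad = 0x8fad
+ 0x2b04 = 0xbab1
+ 0xfdef = 0xb8a1
+ 0x2c86 = 0xe527
One's complement: ~0xe527
Checksum = 0x1ad8


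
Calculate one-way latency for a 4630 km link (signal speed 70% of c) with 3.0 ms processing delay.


Speed = 0.7 * 3e5 km/s = 210000 km/s
Propagation delay = 4630 / 210000 = 0.022 s = 22.0476 ms
Processing delay = 3.0 ms
Total one-way latency = 25.0476 ms


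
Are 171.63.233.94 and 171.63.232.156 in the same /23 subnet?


Mask: 255.255.254.0
171.63.233.94 AND mask = 171.63.232.0
171.63.232.156 AND mask = 171.63.232.0
Yes, same subnet (171.63.232.0)


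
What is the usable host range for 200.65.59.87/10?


Network: 200.64.0.0
Broadcast: 200.127.255.255
First usable = network + 1
Last usable = broadcast - 1
Range: 200.64.0.1 to 200.127.255.254


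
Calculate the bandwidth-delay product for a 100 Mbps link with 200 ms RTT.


BDP = bandwidth * RTT
= 100 Mbps * 200 ms
= 100 * 1e6 * 200 / 1000 bits
= 20000000 bits
= 2500000 bytes
= 2441.4062 KB
BDP = 20000000 bits (2500000 bytes)


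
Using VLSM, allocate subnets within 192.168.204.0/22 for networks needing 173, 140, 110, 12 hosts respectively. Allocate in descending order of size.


173 hosts -> /24 (254 usable): 192.168.204.0/24
140 hosts -> /24 (254 usable): 192.168.205.0/24
110 hosts -> /25 (126 usable): 192.168.206.0/25
12 hosts -> /28 (14 usable): 192.168.206.128/28
Allocation: 192.168.204.0/24 (173 hosts, 254 usable); 192.168.205.0/24 (140 hosts, 254 usable); 192.168.206.0/25 (110 hosts, 126 usable); 192.168.206.128/28 (12 hosts, 14 usable)


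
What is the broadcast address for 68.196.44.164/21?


Network: 68.196.40.0/21
Host bits = 11
Set all host bits to 1:
Broadcast: 68.196.47.255


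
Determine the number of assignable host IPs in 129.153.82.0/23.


Host bits = 32 - 23 = 9
Total addresses = 2^9 = 512
Usable = total - 2 (network and broadcast)
Usable hosts: 510


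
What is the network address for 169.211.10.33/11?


IP:   10101001.11010011.00001010.00100001
Mask: 11111111.11100000.00000000.00000000
AND operation:
Net:  10101001.11000000.00000000.00000000
Network: 169.192.0.0/11


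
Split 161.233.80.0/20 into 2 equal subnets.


New prefix = 20 + 1 = 21
Each subnet has 2048 addresses
  161.233.80.0/21
  161.233.88.0/21
Subnets: 161.233.80.0/21, 161.233.88.0/21


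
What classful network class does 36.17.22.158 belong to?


First octet: 36
Binary: 00100100
0xxxxxxx -> Class A (1-126)
Class A, default mask 255.0.0.0 (/8)


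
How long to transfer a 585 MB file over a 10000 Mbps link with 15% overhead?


Effective throughput = 10000 * (1 - 15/100) = 8500 Mbps
File size in Mb = 585 * 8 = 4680 Mb
Time = 4680 / 8500
Time = 0.5506 seconds


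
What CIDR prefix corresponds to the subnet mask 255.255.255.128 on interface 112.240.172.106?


Binary: 11111111.11111111.11111111.10000000
Count leading 1s
Prefix: /25


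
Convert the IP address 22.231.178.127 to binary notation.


22 = 00010110
231 = 11100111
178 = 10110010
127 = 01111111
Binary: 00010110.11100111.10110010.01111111


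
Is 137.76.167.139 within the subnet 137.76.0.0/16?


Subnet network: 137.76.0.0
Test IP AND mask: 137.76.0.0
Yes, 137.76.167.139 is in 137.76.0.0/16


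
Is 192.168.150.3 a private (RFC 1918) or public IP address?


RFC 1918 private ranges:
  10.0.0.0/8 (10.0.0.0 - 10.255.255.255)
  172.16.0.0/12 (172.16.0.0 - 172.31.255.255)
  192.168.0.0/16 (192.168.0.0 - 192.168.255.255)
Private (in 192.168.0.0/16)


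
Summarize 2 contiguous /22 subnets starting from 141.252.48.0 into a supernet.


Original prefix: /22
Number of subnets: 2 = 2^1
New prefix = 22 - 1 = 21
Supernet: 141.252.48.0/21


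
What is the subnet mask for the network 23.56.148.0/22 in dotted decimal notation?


/22 means 22 network bits, 10 host bits
Binary: 11111111111111111111110000000000
Mask: 255.255.252.0


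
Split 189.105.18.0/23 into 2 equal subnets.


New prefix = 23 + 1 = 24
Each subnet has 256 addresses
  189.105.18.0/24
  189.105.19.0/24
Subnets: 189.105.18.0/24, 189.105.19.0/24


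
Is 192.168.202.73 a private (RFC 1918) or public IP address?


RFC 1918 private ranges:
  10.0.0.0/8 (10.0.0.0 - 10.255.255.255)
  172.16.0.0/12 (172.16.0.0 - 172.31.255.255)
  192.168.0.0/16 (192.168.0.0 - 192.168.255.255)
Private (in 192.168.0.0/16)


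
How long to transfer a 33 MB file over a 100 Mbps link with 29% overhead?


Effective throughput = 100 * (1 - 29/100) = 71 Mbps
File size in Mb = 33 * 8 = 264 Mb
Time = 264 / 71
Time = 3.7183 seconds


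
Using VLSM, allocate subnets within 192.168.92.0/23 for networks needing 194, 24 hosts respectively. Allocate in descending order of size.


194 hosts -> /24 (254 usable): 192.168.92.0/24
24 hosts -> /27 (30 usable): 192.168.93.0/27
Allocation: 192.168.92.0/24 (194 hosts, 254 usable); 192.168.93.0/27 (24 hosts, 30 usable)
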